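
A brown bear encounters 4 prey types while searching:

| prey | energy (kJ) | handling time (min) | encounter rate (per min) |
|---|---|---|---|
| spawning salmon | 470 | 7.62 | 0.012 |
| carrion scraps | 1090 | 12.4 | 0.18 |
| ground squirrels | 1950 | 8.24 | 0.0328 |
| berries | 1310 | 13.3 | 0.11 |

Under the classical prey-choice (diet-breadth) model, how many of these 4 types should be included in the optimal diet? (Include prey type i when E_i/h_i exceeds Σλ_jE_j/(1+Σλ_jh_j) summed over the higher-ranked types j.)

3

Profitabilities (E/h, kJ/min): ground squirrels 237, berries 98.5, carrion scraps 87.9, spawning salmon 61.7. Add prey in this order while the next type's profitability exceeds the intake rate on those already taken.
Rate on top 1: 50.35. berries: 98.5 > 50.35 → include.
Rate on top 2: 76.12. carrion scraps: 87.9 > 76.12 → include.
Rate on top 3: 81.42. spawning salmon: 61.7 < 81.42 → exclude; stop.
Optimal diet: ground squirrels, berries, carrion scraps — 3 of 4 types.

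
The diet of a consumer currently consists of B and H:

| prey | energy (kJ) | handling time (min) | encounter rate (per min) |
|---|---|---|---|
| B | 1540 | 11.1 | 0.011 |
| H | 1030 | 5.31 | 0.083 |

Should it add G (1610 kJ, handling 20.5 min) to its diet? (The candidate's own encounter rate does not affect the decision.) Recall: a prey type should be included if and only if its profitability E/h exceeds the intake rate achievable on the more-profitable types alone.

On B and H alone, R = ΣλE/(1+Σλh) = 102.4/1.563 = 65.54 kJ/min.
Profitability of G: 1610/20.5 = 78.54 kJ/min.
Since 78.54 > R, including G increases the long-run rate.

Yes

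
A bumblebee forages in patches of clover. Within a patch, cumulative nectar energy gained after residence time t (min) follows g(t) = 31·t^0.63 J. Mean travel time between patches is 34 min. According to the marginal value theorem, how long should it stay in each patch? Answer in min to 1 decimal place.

By the marginal value theorem, leave when the instantaneous gain rate g'(t) equals the habitat-wide average g(t)/(T + t).
g'(t) = 0.63·31·t^-0.37. Setting 0.63·31·t^-0.37 = 31·t^0.63/(34+t) gives 0.63(34+t) = t, so 0.37·t = 0.63×34.
t* = 0.63×34/0.37 = 57.89 min.

57.9 min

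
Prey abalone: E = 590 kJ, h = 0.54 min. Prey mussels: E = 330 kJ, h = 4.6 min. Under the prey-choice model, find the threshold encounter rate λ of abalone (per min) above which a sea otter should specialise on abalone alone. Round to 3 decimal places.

At the threshold, the rate on abalone alone equals the profitability of mussels: λ·590/(1 + λ·0.54) = 330/4.6 = 71.74.
Rearranging, λ(590 − 71.74×0.54) = 71.74, so λ = 71.74/551.3 = 0.1301 per min.

0.130 per min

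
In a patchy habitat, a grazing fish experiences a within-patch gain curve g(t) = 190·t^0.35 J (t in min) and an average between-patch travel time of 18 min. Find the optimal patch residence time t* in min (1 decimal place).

9.7 min

Optimal t* satisfies g'(t*) = g(t*)/(T + t*).
g'(t) = 0.35·190·t^-0.65. Setting 0.35·190·t^-0.65 = 190·t^0.35/(18+t) gives 0.35(18+t) = t, so 0.65·t = 0.35×18.
t* = 0.35×18/0.65 = 9.692 min.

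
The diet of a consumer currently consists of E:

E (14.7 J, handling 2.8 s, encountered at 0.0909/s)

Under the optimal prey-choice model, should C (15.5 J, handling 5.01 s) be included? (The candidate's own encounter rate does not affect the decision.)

Yes

Current rate: (0.0909×14.7)/(1 + 0.0909×2.8) = 1.065 J/s.
Profitability of C: 15.5/5.01 = 3.094 J/s.
3.094 > 1.065, so adding C raises the average — include it.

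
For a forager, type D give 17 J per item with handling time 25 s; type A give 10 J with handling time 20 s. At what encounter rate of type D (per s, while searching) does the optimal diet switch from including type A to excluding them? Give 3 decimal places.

0.111 per s

Drop type A once their profitability E₂/h₂ falls below the rate achievable on type D alone: E₂/h₂ = λE₁/(1 + λh₁).
Solve for λ: λE₁h₂ = E₂(1 + λh₁) → λ(E₁h₂ − E₂h₁) = E₂ → λ = E₂/(E₁h₂ − E₂h₁).
λ = 10/(17×20 − 10×25) = 10/90 = 0.1111 per s.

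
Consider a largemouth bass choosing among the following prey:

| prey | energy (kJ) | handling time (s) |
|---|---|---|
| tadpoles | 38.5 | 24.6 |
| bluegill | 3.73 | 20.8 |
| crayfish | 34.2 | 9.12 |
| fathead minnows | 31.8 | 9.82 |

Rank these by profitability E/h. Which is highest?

Profitability E/h (kJ/s): tadpoles = 38.5/24.6 = 1.57, bluegill = 3.73/20.8 = 0.179, crayfish = 34.2/9.12 = 3.75, fathead minnows = 31.8/9.82 = 3.24.
Ranked: crayfish > fathead minnows > tadpoles > bluegill.

crayfish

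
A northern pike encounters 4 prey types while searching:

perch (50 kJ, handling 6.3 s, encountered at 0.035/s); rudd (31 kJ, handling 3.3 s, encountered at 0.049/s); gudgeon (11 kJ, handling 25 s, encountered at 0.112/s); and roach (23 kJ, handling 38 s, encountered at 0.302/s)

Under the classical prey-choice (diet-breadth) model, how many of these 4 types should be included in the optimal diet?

Rank by E/h (kJ/s): rudd 9.39, perch 7.94, roach 0.605, gudgeon 0.44. Include each in turn until the next type's E/h falls below the running intake rate.
Rate on top 1: 1.308. perch: 7.94 > 1.308 → include.
Rate on top 2: 2.365. roach: 0.605 < 2.365 → exclude; stop.
Optimal diet: rudd, perch — 2 of 4 types.

2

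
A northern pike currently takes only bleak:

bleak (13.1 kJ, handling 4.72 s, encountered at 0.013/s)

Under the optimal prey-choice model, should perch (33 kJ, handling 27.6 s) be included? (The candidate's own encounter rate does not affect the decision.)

Yes

Intake rate on the current diet: R = (0.013×13.1) / (1 + 0.013×4.72) = 0.1703/1.061 = 0.1605 kJ/s.
perch: E/h = 33/27.6 = 1.196 kJ/s.
1.196 > 0.1605, so adding perch raises the average — include it.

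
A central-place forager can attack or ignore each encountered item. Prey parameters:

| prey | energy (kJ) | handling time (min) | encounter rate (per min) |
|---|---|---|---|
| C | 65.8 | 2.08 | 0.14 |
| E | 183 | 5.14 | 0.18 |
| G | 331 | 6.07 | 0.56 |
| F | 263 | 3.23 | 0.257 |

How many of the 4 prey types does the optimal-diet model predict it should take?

E/h in descending order: F 81.4, G 54.5, E 35.6, C 31.6 kJ/min. The optimal diet is the largest prefix of this list for which every included type satisfies E_i/h_i > R on the types above it.
Rate on top 1: 36.93. G: 54.5 > 36.93 → include.
Rate on top 2: 48.37. E: 35.6 < 48.37 → exclude; stop.
Optimal diet: F, G — 2 of 4 types.

2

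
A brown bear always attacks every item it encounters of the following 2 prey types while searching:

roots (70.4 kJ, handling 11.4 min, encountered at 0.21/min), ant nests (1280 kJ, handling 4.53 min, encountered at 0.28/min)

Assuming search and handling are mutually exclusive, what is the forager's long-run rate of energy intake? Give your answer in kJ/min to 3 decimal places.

80.041 kJ/min

Energy encountered per unit search time: 0.21×70.4 + 0.28×1280 = 373.2 kJ/min.
Handling time per unit search time: 0.21×11.4 + 0.28×4.53 = 3.662.
Rate = 373.2/(1 + 3.662) = 80.04 kJ/min.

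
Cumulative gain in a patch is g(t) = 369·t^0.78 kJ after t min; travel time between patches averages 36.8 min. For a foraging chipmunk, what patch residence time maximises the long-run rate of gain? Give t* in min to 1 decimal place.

By the marginal value theorem, leave when the instantaneous gain rate g'(t) equals the habitat-wide average g(t)/(T + t).
g'(t) = 0.78·369·t^-0.22. Setting 0.78·369·t^-0.22 = 369·t^0.78/(36.8+t) gives 0.78(36.8+t) = t, so 0.22·t = 0.78×36.8.
t* = 0.78×36.8/0.22 = 130.5 min.

130.5 min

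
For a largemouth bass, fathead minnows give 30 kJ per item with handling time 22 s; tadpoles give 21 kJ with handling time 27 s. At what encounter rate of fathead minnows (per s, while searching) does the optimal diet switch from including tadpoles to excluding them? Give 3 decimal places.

At the threshold, the rate on fathead minnows alone equals the profitability of tadpoles: λ·30/(1 + λ·22) = 21/27 = 0.7778.
Rearranging, λ(30 − 0.7778×22) = 0.7778, so λ = 0.7778/12.89 = 0.06034 per s.

0.060 per s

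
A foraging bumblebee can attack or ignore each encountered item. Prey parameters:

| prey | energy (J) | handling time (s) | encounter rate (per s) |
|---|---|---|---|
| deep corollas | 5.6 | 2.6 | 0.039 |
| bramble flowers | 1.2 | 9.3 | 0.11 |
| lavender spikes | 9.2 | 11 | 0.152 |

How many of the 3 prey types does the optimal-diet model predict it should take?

2

Rank by E/h (J/s): deep corollas 2.15, lavender spikes 0.836, bramble flowers 0.129. Include each in turn until the next type's E/h falls below the running intake rate.
Rate on top 1: 0.1983. lavender spikes: 0.836 > 0.1983 → include.
Rate on top 2: 0.583. bramble flowers: 0.129 < 0.583 → exclude; stop.
Optimal diet: deep corollas, lavender spikes — 2 of 3 types.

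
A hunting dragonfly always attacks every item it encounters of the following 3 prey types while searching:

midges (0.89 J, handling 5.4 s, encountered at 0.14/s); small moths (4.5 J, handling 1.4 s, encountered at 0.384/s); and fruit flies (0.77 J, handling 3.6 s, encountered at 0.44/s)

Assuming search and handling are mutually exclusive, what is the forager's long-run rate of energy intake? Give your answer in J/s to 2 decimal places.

R = (0.14×0.89 + 0.384×4.5 + 0.44×0.77) / (1 + 0.14×5.4 + 0.384×1.4 + 0.44×3.6) = 2.191/3.878 = 0.5651 J/s.

0.57 J/s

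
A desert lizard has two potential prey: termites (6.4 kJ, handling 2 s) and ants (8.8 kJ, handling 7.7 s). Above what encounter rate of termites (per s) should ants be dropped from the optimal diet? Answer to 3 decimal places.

Drop ants once their profitability E₂/h₂ falls below the rate achievable on termites alone: E₂/h₂ = λE₁/(1 + λh₁).
Solve for λ: λE₁h₂ = E₂(1 + λh₁) → λ(E₁h₂ − E₂h₁) = E₂ → λ = E₂/(E₁h₂ − E₂h₁).
λ = 8.8/(6.4×7.7 − 8.8×2) = 8.8/31.68 = 0.2778 per s.

0.278 per s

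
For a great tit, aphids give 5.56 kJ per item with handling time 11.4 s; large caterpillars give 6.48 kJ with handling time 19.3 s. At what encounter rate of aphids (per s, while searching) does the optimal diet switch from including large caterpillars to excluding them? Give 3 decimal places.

0.194 per s

Drop large caterpillars once their profitability E₂/h₂ falls below the rate achievable on aphids alone: E₂/h₂ = λE₁/(1 + λh₁).
Solve for λ: λE₁h₂ = E₂(1 + λh₁) → λ(E₁h₂ − E₂h₁) = E₂ → λ = E₂/(E₁h₂ − E₂h₁).
λ = 6.48/(5.56×19.3 − 6.48×11.4) = 6.48/33.44 = 0.1938 per s.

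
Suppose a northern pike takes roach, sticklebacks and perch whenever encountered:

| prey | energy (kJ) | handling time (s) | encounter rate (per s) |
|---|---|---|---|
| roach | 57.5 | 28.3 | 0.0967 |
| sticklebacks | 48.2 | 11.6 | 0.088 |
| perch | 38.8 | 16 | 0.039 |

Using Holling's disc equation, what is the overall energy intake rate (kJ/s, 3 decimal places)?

2.103 kJ/s

R = (0.0967×57.5 + 0.088×48.2 + 0.039×38.8) / (1 + 0.0967×28.3 + 0.088×11.6 + 0.039×16) = 11.32/5.381 = 2.103 kJ/s.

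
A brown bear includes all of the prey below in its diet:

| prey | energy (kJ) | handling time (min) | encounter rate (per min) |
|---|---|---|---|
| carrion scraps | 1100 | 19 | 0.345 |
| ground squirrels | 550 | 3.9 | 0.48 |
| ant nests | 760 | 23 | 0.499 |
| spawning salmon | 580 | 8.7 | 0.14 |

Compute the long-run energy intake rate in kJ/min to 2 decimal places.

49.90 kJ/min

R = (0.345×1100 + 0.48×550 + 0.499×760 + 0.14×580) / (1 + 0.345×19 + 0.48×3.9 + 0.499×23 + 0.14×8.7) = 1104/22.12 = 49.9 kJ/min.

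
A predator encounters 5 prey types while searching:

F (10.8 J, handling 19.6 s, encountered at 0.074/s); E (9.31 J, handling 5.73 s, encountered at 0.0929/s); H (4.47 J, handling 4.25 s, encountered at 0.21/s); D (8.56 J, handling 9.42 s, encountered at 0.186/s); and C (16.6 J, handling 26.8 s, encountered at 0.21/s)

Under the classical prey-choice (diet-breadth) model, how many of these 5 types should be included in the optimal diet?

E/h in descending order: E 1.62, H 1.05, D 0.909, C 0.619, F 0.551 J/s. The optimal diet is the largest prefix of this list for which every included type satisfies E_i/h_i > R on the types above it.
Rate on top 1: 0.5644. H: 1.05 > 0.5644 → include.
Rate on top 2: 0.7438. D: 0.909 > 0.7438 → include.
Rate on top 3: 0.813. C: 0.619 < 0.813 → exclude; stop.
Optimal diet: E, H, D — 3 of 5 types.

3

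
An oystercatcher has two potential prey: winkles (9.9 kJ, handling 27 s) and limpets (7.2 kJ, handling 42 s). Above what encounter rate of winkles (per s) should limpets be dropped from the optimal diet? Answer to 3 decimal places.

The zero-one rule: include limpets iff E₂/h₂ > λE₁/(1+λh₁). Equality gives the switch point.
λE₁h₂ = E₂ + λE₂h₁ ⇒ λ = E₂/(E₁h₂ − E₂h₁) = 7.2/(415.8 − 194.4) = 0.03252 per s.

0.033 per s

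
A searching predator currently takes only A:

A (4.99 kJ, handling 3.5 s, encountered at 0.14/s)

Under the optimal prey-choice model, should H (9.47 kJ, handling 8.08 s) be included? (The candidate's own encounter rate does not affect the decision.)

Yes

On A alone, R = ΣλE/(1+Σλh) = 0.6986/1.49 = 0.4689 kJ/s.
Profitability of H: 9.47/8.08 = 1.172 kJ/s.
1.172 > 0.4689, so adding H raises the average — include it.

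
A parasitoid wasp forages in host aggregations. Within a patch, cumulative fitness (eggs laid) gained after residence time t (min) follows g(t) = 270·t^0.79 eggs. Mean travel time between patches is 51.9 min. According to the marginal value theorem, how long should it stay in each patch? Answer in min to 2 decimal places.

195.24 min

By the marginal value theorem, leave when the instantaneous gain rate g'(t) equals the habitat-wide average g(t)/(T + t).
g'(t) = 0.79·270·t^-0.21. Setting 0.79·270·t^-0.21 = 270·t^0.79/(51.9+t) gives 0.79(51.9+t) = t, so 0.21·t = 0.79×51.9.
t* = 0.79×51.9/0.21 = 195.2 min.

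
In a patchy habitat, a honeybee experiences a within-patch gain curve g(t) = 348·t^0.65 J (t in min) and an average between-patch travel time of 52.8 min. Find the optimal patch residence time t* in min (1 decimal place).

Maximise g(t)/(T+t): set derivative to zero → g'(t)(T+t) = g(t).
g'(t) = 0.65·348·t^-0.35. Setting 0.65·348·t^-0.35 = 348·t^0.65/(52.8+t) gives 0.65(52.8+t) = t, so 0.35·t = 0.65×52.8.
t* = 0.65×52.8/0.35 = 98.06 min.

98.1 min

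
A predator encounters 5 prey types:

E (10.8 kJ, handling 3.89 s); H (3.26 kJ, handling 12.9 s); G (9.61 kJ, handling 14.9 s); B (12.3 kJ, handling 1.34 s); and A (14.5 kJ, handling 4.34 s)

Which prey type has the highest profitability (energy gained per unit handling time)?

Profitability E/h (kJ/s): E = 10.8/3.89 = 2.78, H = 3.26/12.9 = 0.253, G = 9.61/14.9 = 0.645, B = 12.3/1.34 = 9.18, A = 14.5/4.34 = 3.34.
Ranked: B > A > E > G > H.

B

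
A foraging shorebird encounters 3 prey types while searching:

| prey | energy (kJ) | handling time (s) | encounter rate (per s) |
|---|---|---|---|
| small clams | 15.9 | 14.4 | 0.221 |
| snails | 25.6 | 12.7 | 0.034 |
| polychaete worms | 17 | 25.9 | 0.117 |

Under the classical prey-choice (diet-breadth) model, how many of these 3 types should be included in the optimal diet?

Profitabilities (E/h, kJ/s): snails 2.02, small clams 1.1, polychaete worms 0.656. Add prey in this order while the next type's profitability exceeds the intake rate on those already taken.
Rate on top 1: 0.6079. small clams: 1.1 > 0.6079 → include.
Rate on top 2: 0.9502. polychaete worms: 0.656 < 0.9502 → exclude; stop.
Optimal diet: snails, small clams — 2 of 3 types.

2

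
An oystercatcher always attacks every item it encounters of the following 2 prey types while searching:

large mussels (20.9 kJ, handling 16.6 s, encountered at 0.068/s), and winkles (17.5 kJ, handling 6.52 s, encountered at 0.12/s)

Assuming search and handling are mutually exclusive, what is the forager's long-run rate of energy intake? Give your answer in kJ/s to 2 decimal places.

1.21 kJ/s

R = Σλ_iE_i / (1 + Σλ_ih_i)
Numerator: 0.068×20.9 + 0.12×17.5 = 3.521
Denominator: 1 + 0.068×16.6 + 0.12×6.52 = 2.911
R = 3.521/2.911 = 1.21 kJ/s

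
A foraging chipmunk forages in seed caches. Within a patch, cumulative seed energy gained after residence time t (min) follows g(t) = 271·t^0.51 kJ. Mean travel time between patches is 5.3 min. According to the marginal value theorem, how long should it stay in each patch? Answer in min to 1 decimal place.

5.5 min

Maximise g(t)/(T+t): set derivative to zero → g'(t)(T+t) = g(t).
g'(t) = 0.51·271·t^-0.49. Setting 0.51·271·t^-0.49 = 271·t^0.51/(5.3+t) gives 0.51(5.3+t) = t, so 0.49·t = 0.51×5.3.
t* = 0.51×5.3/0.49 = 5.516 min.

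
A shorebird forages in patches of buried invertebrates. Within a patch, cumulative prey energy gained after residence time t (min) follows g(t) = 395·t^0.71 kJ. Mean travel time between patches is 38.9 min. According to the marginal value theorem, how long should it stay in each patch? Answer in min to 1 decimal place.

Optimal t* satisfies g'(t*) = g(t*)/(T + t*).
g'(t) = 0.71·395·t^-0.29. Setting 0.71·395·t^-0.29 = 395·t^0.71/(38.9+t) gives 0.71(38.9+t) = t, so 0.29·t = 0.71×38.9.
t* = 0.71×38.9/0.29 = 95.24 min.

95.2 min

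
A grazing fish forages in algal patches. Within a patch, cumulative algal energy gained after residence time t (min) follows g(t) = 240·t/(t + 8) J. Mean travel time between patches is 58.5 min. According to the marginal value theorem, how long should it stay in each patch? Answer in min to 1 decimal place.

21.6 min

Maximise g(t)/(T+t): set derivative to zero → g'(t)(T+t) = g(t).
g'(t) = 240·8/(t + 8)². Setting 240·8/(t+8)² = 240t/[(t+8)(58.5+t)] gives 8(58.5+t) = t(t+8), so t² = 8×58.5 = 468.
t* = √468 = 21.63 min.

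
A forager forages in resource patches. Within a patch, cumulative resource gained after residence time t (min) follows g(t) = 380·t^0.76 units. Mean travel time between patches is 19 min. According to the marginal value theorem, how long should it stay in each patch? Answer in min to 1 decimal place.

Maximise g(t)/(T+t): set derivative to zero → g'(t)(T+t) = g(t).
g'(t) = 0.76·380·t^-0.24. Setting 0.76·380·t^-0.24 = 380·t^0.76/(19+t) gives 0.76(19+t) = t, so 0.24·t = 0.76×19.
t* = 0.76×19/0.24 = 60.17 min.

60.2 min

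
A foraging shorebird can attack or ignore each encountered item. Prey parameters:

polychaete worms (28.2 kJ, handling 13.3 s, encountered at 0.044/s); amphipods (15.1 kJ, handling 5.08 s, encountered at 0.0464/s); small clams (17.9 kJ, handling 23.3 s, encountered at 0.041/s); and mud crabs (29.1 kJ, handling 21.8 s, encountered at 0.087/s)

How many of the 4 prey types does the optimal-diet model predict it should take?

3

Rank by E/h (kJ/s): amphipods 2.97, polychaete worms 2.12, mud crabs 1.33, small clams 0.768. Include each in turn until the next type's E/h falls below the running intake rate.
Rate on top 1: 0.567. polychaete worms: 2.12 > 0.567 → include.
Rate on top 2: 1.066. mud crabs: 1.33 > 1.066 → include.
Rate on top 3: 1.203. small clams: 0.768 < 1.203 → exclude; stop.
Optimal diet: amphipods, polychaete worms, mud crabs — 3 of 4 types.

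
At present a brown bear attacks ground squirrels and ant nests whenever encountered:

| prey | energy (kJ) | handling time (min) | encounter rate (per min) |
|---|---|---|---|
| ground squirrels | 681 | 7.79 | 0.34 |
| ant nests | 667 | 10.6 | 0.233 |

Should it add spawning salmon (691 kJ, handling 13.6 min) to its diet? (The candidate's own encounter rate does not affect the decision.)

Intake rate on the current diet: R = (0.34×681 + 0.233×667) / (1 + 0.34×7.79 + 0.233×10.6) = 387/6.118 = 63.24 kJ/min.
Profitability of spawning salmon: 691/13.6 = 50.81 kJ/min.
Since 50.81 < R, time spent handling spawning salmon is better spent searching.

No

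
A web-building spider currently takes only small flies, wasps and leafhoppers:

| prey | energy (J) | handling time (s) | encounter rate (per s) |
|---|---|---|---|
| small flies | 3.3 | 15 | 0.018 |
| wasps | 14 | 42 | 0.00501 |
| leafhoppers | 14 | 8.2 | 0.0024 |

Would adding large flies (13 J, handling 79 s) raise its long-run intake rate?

Intake rate on the current diet: R = (0.018×3.3 + 0.00501×14 + 0.0024×14) / (1 + 0.018×15 + 0.00501×42 + 0.0024×8.2) = 0.1631/1.5 = 0.1088 J/s.
Profitability of large flies: 13/79 = 0.1646 J/s.
0.1646 > 0.1088, so adding large flies raises the average — include it.

Yes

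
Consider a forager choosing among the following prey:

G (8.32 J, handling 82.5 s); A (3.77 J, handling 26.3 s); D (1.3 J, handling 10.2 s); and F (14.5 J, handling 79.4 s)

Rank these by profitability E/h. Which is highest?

F

In descending order of E/h:
F: 14.5/79.4 = 0.183 J/s
A: 3.77/26.3 = 0.143 J/s
D: 1.3/10.2 = 0.127 J/s
G: 8.32/82.5 = 0.101 J/s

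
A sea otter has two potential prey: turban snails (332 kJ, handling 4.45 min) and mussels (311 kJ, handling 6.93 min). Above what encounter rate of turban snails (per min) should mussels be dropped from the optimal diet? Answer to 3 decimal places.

0.339 per min

Drop mussels once their profitability E₂/h₂ falls below the rate achievable on turban snails alone: E₂/h₂ = λE₁/(1 + λh₁).
Solve for λ: λE₁h₂ = E₂(1 + λh₁) → λ(E₁h₂ − E₂h₁) = E₂ → λ = E₂/(E₁h₂ − E₂h₁).
λ = 311/(332×6.93 − 311×4.45) = 311/916.8 = 0.3392 per min.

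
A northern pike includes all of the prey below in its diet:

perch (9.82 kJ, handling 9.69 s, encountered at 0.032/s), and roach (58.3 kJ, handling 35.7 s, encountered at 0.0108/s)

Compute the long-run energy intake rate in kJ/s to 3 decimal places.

0.557 kJ/s

Energy encountered per unit search time: 0.032×9.82 + 0.0108×58.3 = 0.9439 kJ/s.
Handling time per unit search time: 0.032×9.69 + 0.0108×35.7 = 0.6956.
Rate = 0.9439/(1 + 0.6956) = 0.5567 kJ/s.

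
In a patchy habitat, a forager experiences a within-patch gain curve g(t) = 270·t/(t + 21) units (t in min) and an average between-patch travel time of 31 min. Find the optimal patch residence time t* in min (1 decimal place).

By the marginal value theorem, leave when the instantaneous gain rate g'(t) equals the habitat-wide average g(t)/(T + t).
g'(t) = 270·21/(t + 21)². Setting 270·21/(t+21)² = 270t/[(t+21)(31+t)] gives 21(31+t) = t(t+21), so t² = 21×31 = 651.
t* = √651 = 25.51 min.

25.5 min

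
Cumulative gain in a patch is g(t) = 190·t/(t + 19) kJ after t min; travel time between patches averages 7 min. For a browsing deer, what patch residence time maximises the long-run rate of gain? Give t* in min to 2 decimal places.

Optimal t* satisfies g'(t*) = g(t*)/(T + t*).
g'(t) = 190·19/(t + 19)². Setting 190·19/(t+19)² = 190t/[(t+19)(7+t)] gives 19(7+t) = t(t+19), so t² = 19×7 = 133.
t* = √133 = 11.53 min.

11.53 min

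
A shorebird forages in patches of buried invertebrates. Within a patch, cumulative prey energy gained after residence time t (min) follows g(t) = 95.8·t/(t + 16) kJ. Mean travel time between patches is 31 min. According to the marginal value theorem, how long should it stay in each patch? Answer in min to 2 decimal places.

22.27 min

By the marginal value theorem, leave when the instantaneous gain rate g'(t) equals the habitat-wide average g(t)/(T + t).
g'(t) = 95.8·16/(t + 16)². Setting 95.8·16/(t+16)² = 95.8t/[(t+16)(31+t)] gives 16(31+t) = t(t+16), so t² = 16×31 = 496.
t* = √496 = 22.27 min.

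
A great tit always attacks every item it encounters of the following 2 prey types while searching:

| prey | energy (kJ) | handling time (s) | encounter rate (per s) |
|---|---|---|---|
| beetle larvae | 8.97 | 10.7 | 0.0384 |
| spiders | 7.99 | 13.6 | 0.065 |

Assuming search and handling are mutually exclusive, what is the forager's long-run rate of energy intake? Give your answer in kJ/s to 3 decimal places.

R = (0.0384×8.97 + 0.065×7.99) / (1 + 0.0384×10.7 + 0.065×13.6) = 0.8638/2.295 = 0.3764 kJ/s.

0.376 kJ/s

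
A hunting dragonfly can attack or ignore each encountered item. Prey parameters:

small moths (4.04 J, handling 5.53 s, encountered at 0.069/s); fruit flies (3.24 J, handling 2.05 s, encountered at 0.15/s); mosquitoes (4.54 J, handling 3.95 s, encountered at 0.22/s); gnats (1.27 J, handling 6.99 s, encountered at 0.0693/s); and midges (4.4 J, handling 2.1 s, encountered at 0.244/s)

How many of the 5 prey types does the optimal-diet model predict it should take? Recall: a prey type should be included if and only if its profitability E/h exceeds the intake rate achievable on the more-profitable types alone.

Profitabilities (E/h, J/s): midges 2.1, fruit flies 1.58, mosquitoes 1.15, small moths 0.731, gnats 0.182. Add prey in this order while the next type's profitability exceeds the intake rate on those already taken.
Rate on top 1: 0.7099. fruit flies: 1.58 > 0.7099 → include.
Rate on top 2: 0.857. mosquitoes: 1.15 > 0.857 → include.
Rate on top 3: 0.9515. small moths: 0.731 < 0.9515 → exclude; stop.
Optimal diet: midges, fruit flies, mosquitoes — 3 of 5 types.

3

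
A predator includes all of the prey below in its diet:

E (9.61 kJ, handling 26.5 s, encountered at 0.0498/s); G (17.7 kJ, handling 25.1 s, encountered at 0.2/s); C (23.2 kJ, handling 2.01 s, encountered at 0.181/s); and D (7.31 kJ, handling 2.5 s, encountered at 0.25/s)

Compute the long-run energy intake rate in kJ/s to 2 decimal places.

R = Σλ_iE_i / (1 + Σλ_ih_i)
Numerator: 0.0498×9.61 + 0.2×17.7 + 0.181×23.2 + 0.25×7.31 = 10.05
Denominator: 1 + 0.0498×26.5 + 0.2×25.1 + 0.181×2.01 + 0.25×2.5 = 8.329
R = 10.05/8.329 = 1.206 kJ/s

1.21 kJ/s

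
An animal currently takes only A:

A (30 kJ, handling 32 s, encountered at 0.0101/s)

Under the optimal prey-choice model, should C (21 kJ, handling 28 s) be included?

On A alone, R = ΣλE/(1+Σλh) = 0.303/1.323 = 0.229 kJ/s.
Profitability of C: 21/28 = 0.75 kJ/s.
Since 0.75 > R, including C increases the long-run rate.

Yes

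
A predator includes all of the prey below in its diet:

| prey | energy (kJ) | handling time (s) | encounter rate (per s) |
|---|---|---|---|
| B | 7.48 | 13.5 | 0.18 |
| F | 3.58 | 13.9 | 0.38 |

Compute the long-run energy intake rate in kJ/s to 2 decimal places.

0.31 kJ/s

Energy encountered per unit search time: 0.18×7.48 + 0.38×3.58 = 2.707 kJ/s.
Handling time per unit search time: 0.18×13.5 + 0.38×13.9 = 7.712.
Rate = 2.707/(1 + 7.712) = 0.3107 kJ/s.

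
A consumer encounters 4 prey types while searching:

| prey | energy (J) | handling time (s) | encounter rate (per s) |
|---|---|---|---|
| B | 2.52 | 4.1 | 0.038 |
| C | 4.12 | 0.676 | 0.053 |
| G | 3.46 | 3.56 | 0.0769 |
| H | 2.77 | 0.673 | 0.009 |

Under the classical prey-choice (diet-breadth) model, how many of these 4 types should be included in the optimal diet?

Rank by E/h (J/s): C 6.09, H 4.12, G 0.972, B 0.615. Include each in turn until the next type's E/h falls below the running intake rate.
Rate on top 1: 0.2108. H: 4.12 > 0.2108 → include.
Rate on top 2: 0.2335. G: 0.972 > 0.2335 → include.
Rate on top 3: 0.3872. B: 0.615 > 0.3872 → include.
Optimal diet: C, H, G, B — 4 of 4 types.

4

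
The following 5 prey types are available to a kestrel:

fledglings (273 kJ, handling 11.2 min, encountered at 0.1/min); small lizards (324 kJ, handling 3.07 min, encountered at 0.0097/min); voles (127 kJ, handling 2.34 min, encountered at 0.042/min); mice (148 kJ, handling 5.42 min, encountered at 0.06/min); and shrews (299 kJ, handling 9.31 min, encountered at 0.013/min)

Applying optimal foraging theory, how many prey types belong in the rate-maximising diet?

Profitabilities (E/h, kJ/min): small lizards 106, voles 54.3, shrews 32.1, mice 27.3, fledglings 24.4. Add prey in this order while the next type's profitability exceeds the intake rate on those already taken.
Rate on top 1: 3.052. voles: 54.3 > 3.052 → include.
Rate on top 2: 7.515. shrews: 32.1 > 7.515 → include.
Rate on top 3: 9.898. mice: 27.3 > 9.898 → include.
Rate on top 4: 13.49. fledglings: 24.4 > 13.49 → include.
Optimal diet: small lizards, voles, shrews, mice, fledglings — 5 of 5 types.

5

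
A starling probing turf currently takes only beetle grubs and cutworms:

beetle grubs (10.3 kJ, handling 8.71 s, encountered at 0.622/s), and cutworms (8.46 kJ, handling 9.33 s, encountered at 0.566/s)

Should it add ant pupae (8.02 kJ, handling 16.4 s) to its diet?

On beetle grubs and cutworms alone, R = ΣλE/(1+Σλh) = 11.19/11.7 = 0.957 kJ/s.
Profitability of ant pupae: 8.02/16.4 = 0.489 kJ/s.
0.489 < 0.957, so adding ant pupae would lower the average — exclude it.

No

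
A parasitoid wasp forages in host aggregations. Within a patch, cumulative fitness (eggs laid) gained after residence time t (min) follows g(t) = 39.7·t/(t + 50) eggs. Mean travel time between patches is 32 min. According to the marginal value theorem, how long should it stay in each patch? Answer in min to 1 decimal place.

40.0 min

Optimal t* satisfies g'(t*) = g(t*)/(T + t*).
g'(t) = 39.7·50/(t + 50)². Setting 39.7·50/(t+50)² = 39.7t/[(t+50)(32+t)] gives 50(32+t) = t(t+50), so t² = 50×32 = 1600.
t* = √1600 = 40 min.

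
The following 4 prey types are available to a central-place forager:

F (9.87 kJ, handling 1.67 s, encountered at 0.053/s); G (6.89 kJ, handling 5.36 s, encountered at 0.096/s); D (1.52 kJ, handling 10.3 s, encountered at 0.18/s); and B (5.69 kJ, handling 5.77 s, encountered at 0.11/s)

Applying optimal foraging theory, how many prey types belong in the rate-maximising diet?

Rank by E/h (kJ/s): F 5.91, G 1.29, B 0.986, D 0.148. Include each in turn until the next type's E/h falls below the running intake rate.
Rate on top 1: 0.4806. G: 1.29 > 0.4806 → include.
Rate on top 2: 0.7389. B: 0.986 > 0.7389 → include.
Rate on top 3: 0.809. D: 0.148 < 0.809 → exclude; stop.
Optimal diet: F, G, B — 3 of 4 types.

3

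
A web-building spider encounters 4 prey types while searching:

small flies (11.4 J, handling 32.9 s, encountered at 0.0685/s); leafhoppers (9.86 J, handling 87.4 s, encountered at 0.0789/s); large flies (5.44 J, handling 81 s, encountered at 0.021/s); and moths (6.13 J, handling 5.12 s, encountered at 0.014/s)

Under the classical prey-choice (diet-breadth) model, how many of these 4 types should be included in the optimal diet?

2

Profitabilities (E/h, J/s): moths 1.2, small flies 0.347, leafhoppers 0.113, large flies 0.0672. Add prey in this order while the next type's profitability exceeds the intake rate on those already taken.
Rate on top 1: 0.08008. small flies: 0.347 > 0.08008 → include.
Rate on top 2: 0.2606. leafhoppers: 0.113 < 0.2606 → exclude; stop.
Optimal diet: moths, small flies — 2 of 4 types.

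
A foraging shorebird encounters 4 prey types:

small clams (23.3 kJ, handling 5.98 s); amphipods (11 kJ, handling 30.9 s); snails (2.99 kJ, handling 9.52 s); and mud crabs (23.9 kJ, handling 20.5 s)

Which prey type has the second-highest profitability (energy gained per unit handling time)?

In descending order of E/h:
small clams: 23.3/5.98 = 3.9 kJ/s
mud crabs: 23.9/20.5 = 1.17 kJ/s
amphipods: 11/30.9 = 0.356 kJ/s
snails: 2.99/9.52 = 0.314 kJ/s

mud crabs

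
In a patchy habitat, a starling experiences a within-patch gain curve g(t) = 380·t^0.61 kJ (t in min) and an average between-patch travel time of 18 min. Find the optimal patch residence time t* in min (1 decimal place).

Optimal t* satisfies g'(t*) = g(t*)/(T + t*).
g'(t) = 0.61·380·t^-0.39. Setting 0.61·380·t^-0.39 = 380·t^0.61/(18+t) gives 0.61(18+t) = t, so 0.39·t = 0.61×18.
t* = 0.61×18/0.39 = 28.15 min.

28.2 min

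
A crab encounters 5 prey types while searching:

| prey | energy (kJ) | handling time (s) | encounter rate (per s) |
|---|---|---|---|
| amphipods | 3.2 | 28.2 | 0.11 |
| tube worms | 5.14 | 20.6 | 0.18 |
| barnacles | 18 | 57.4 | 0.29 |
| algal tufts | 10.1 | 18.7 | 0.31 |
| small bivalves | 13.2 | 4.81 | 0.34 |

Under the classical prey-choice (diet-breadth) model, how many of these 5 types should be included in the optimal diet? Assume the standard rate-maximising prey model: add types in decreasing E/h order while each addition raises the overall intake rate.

Rank by E/h (kJ/s): small bivalves 2.74, algal tufts 0.54, barnacles 0.314, tube worms 0.25, amphipods 0.113. Include each in turn until the next type's E/h falls below the running intake rate.
Rate on top 1: 1.703. algal tufts: 0.54 < 1.703 → exclude; stop.
Optimal diet: small bivalves — 1 of 5 types.

1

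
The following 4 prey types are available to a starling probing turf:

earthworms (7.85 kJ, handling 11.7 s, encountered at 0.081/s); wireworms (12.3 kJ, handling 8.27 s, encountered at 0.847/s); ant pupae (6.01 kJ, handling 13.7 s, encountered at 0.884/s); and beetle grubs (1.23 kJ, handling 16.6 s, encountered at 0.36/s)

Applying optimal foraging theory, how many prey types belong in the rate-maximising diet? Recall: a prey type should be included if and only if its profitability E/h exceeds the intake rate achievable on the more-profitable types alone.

1

E/h in descending order: wireworms 1.49, earthworms 0.671, ant pupae 0.439, beetle grubs 0.0741 kJ/s. The optimal diet is the largest prefix of this list for which every included type satisfies E_i/h_i > R on the types above it.
Rate on top 1: 1.301. earthworms: 0.671 < 1.301 → exclude; stop.
Optimal diet: wireworms — 1 of 4 types.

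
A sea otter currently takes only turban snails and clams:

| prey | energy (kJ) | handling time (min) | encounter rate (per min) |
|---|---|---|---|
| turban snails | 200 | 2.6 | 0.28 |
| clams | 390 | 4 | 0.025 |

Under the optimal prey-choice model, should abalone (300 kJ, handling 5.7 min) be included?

Yes

Intake rate on the current diet: R = (0.28×200 + 0.025×390) / (1 + 0.28×2.6 + 0.025×4) = 65.75/1.828 = 35.97 kJ/min.
Profitability of abalone: 300/5.7 = 52.63 kJ/min.
52.63 > 35.97, so adding abalone raises the average — include it.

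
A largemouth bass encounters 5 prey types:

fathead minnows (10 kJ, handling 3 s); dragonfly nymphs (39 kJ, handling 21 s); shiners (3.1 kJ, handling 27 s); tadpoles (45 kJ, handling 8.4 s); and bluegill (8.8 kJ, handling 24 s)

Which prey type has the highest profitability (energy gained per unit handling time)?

Profitability E/h (kJ/s): fathead minnows = 10/3 = 3.33, dragonfly nymphs = 39/21 = 1.86, shiners = 3.1/27 = 0.115, tadpoles = 45/8.4 = 5.36, bluegill = 8.8/24 = 0.367.
Ranked: tadpoles > fathead minnows > dragonfly nymphs > bluegill > shiners.

tadpoles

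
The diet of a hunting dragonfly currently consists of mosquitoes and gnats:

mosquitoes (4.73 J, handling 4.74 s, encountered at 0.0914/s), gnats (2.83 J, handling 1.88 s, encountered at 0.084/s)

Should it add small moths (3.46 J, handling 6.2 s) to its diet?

Yes

Intake rate on the current diet: R = (0.0914×4.73 + 0.084×2.83) / (1 + 0.0914×4.74 + 0.084×1.88) = 0.67/1.591 = 0.4211 J/s.
small moths: E/h = 3.46/6.2 = 0.5581 J/s.
Since 0.5581 > R, including small moths increases the long-run rate.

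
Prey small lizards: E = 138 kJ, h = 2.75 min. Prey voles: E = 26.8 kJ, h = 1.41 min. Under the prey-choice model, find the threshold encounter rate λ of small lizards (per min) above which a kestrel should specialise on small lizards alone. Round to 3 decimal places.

Drop voles once their profitability E₂/h₂ falls below the rate achievable on small lizards alone: E₂/h₂ = λE₁/(1 + λh₁).
Solve for λ: λE₁h₂ = E₂(1 + λh₁) → λ(E₁h₂ − E₂h₁) = E₂ → λ = E₂/(E₁h₂ − E₂h₁).
λ = 26.8/(138×1.41 − 26.8×2.75) = 26.8/120.9 = 0.2217 per min.

0.222 per min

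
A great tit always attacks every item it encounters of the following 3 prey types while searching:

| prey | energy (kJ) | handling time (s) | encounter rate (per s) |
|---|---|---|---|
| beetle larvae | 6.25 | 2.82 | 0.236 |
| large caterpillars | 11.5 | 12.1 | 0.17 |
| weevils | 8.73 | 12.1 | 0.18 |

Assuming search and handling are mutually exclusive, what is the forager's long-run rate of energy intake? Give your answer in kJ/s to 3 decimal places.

R = (0.236×6.25 + 0.17×11.5 + 0.18×8.73) / (1 + 0.236×2.82 + 0.17×12.1 + 0.18×12.1) = 5.001/5.901 = 0.8476 kJ/s.

0.848 kJ/s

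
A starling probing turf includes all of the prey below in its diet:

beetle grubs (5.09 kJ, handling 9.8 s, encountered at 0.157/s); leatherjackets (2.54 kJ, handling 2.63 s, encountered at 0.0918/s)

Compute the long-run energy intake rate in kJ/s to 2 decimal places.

R = Σλ_iE_i / (1 + Σλ_ih_i)
Numerator: 0.157×5.09 + 0.0918×2.54 = 1.032
Denominator: 1 + 0.157×9.8 + 0.0918×2.63 = 2.78
R = 1.032/2.78 = 0.3713 kJ/s

0.37 kJ/s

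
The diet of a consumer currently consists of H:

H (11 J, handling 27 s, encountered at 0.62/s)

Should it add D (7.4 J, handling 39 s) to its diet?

On H alone, R = ΣλE/(1+Σλh) = 6.82/17.74 = 0.3844 J/s.
Profitability of D: 7.4/39 = 0.1897 J/s.
0.1897 < 0.3844, so adding D would lower the average — exclude it.

No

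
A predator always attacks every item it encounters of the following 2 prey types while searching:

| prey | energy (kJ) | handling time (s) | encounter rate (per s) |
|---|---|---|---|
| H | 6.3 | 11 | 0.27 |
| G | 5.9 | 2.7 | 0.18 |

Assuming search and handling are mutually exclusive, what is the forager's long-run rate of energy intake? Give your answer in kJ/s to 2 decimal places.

0.62 kJ/s

Energy encountered per unit search time: 0.27×6.3 + 0.18×5.9 = 2.763 kJ/s.
Handling time per unit search time: 0.27×11 + 0.18×2.7 = 3.456.
Rate = 2.763/(1 + 3.456) = 0.6201 kJ/s.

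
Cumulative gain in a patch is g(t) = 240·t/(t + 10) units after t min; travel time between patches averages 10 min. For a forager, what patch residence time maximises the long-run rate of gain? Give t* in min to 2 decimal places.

Optimal t* satisfies g'(t*) = g(t*)/(T + t*).
g'(t) = 240·10/(t + 10)². Setting 240·10/(t+10)² = 240t/[(t+10)(10+t)] gives 10(10+t) = t(t+10), so t² = 10×10 = 100.
t* = √100 = 10 min.

10.00 min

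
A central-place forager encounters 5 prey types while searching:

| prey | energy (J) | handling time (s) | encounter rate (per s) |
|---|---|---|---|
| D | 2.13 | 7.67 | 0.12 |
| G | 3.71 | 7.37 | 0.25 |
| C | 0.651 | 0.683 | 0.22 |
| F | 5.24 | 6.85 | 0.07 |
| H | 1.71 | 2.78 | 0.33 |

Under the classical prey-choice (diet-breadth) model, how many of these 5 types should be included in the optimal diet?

E/h in descending order: C 0.953, F 0.765, H 0.615, G 0.503, D 0.278 J/s. The optimal diet is the largest prefix of this list for which every included type satisfies E_i/h_i > R on the types above it.
Rate on top 1: 0.1245. F: 0.765 > 0.1245 → include.
Rate on top 2: 0.3129. H: 0.615 > 0.3129 → include.
Rate on top 3: 0.4218. G: 0.503 > 0.4218 → include.
Rate on top 4: 0.456. D: 0.278 < 0.456 → exclude; stop.
Optimal diet: C, F, H, G — 4 of 5 types.

4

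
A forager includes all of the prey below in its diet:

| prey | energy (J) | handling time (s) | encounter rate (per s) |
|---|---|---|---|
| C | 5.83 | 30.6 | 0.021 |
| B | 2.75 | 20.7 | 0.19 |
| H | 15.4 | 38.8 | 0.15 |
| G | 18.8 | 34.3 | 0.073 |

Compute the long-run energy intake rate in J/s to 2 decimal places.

Energy encountered per unit search time: 0.021×5.83 + 0.19×2.75 + 0.15×15.4 + 0.073×18.8 = 4.327 J/s.
Handling time per unit search time: 0.021×30.6 + 0.19×20.7 + 0.15×38.8 + 0.073×34.3 = 12.9.
Rate = 4.327/(1 + 12.9) = 0.3113 J/s.

0.31 J/s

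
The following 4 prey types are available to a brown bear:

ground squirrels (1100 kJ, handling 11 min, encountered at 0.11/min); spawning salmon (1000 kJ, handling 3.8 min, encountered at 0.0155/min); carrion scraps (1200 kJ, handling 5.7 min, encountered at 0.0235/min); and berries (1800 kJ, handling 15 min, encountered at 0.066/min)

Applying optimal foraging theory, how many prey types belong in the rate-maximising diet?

4

Rank by E/h (kJ/min): spawning salmon 263, carrion scraps 211, berries 120, ground squirrels 100. Include each in turn until the next type's E/h falls below the running intake rate.
Rate on top 1: 14.64. carrion scraps: 211 > 14.64 → include.
Rate on top 2: 36.63. berries: 120 > 36.63 → include.
Rate on top 3: 74.44. ground squirrels: 100 > 74.44 → include.
Optimal diet: spawning salmon, carrion scraps, berries, ground squirrels — 4 of 4 types.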